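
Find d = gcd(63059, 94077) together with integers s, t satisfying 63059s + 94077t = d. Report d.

1

Repeated division:
94077 = 1×63059 + 31018
63059 = 2×31018 + 1023
31018 = 30×1023 + 328
1023 = 3×328 + 39
328 = 8×39 + 16
39 = 2×16 + 7
16 = 2×7 + 2
7 = 3×2 + 1
2 = 2×1 + 0
gcd(63059, 94077) = 1.
Express as a combination:
1 = 7 − 3·2
1 = −3·16 + 7·7
1 = 7·39 − 17·16
1 = −17·328 + 143·39
1 = 143·1023 − 446·328
1 = −446·31018 + 13523·1023
1 = 13523·63059 − 27492·31018
1 = −27492·94077 + 41015·63059
So 1 = (-27492)·94077 + (41015)·63059.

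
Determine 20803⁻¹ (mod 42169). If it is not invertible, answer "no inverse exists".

gcd(42169, 20803) by repeated division:
42169 = 2×20803 + 563
20803 = 36×563 + 535
563 = 1×535 + 28
535 = 19×28 + 3
28 = 9×3 + 1
3 = 3×1 + 0
The gcd is 1. Working backward:
1 = 28 − 9·3
1 = −9·535 + 172·28
1 = 172·563 − 181·535
1 = −181·20803 + 6688·563
1 = 6688·42169 − 13557·20803
Hence 20803⁻¹ ≡ -13557 ≡ 28612 (mod 42169).

28612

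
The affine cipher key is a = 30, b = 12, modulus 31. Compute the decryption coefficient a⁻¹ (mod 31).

30

Apply the Euclidean algorithm to 31 and 30:
31 = 1*30 + 1
30 = 30*1 + 0
The gcd is 1. Working backward:
1 = 31 − 30
Thus 30·(-1) ≡ 1 (mod 31); reducing, -1 mod 31 = 30.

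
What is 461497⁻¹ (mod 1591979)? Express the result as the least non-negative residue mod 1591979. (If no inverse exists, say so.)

1327864

Extended Euclidean algorithm:
1591979 = 3·461497 + 207488
461497 = 2·207488 + 46521
207488 = 4·46521 + 21404
46521 = 2·21404 + 3713
21404 = 5·3713 + 2839
3713 = 1·2839 + 874
2839 = 3·874 + 217
874 = 4·217 + 6
217 = 36·6 + 1
6 = 6·1 + 0
The gcd is 1. Working backward:
1 = 217 − 36·6
1 = −36·874 + 145·217
1 = 145·2839 − 471·874
1 = −471·3713 + 616·2839
1 = 616·21404 − 3551·3713
1 = −3551·46521 + 7718·21404
1 = 7718·207488 − 34423·46521
1 = −34423·461497 + 76564·207488
1 = 76564·1591979 − 264115·461497
Hence 461497⁻¹ ≡ -264115 ≡ 1327864 (mod 1591979).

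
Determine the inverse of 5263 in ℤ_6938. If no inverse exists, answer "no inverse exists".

Apply the Euclidean algorithm to 6938 and 5263:
6938 = 1·5263 + 1675
5263 = 3·1675 + 238
1675 = 7·238 + 9
238 = 26·9 + 4
9 = 2·4 + 1
4 = 4·1 + 0
Since gcd(5263, 6938) = 1, back-substitute to write 1 as a combination:
1 = 9 − 2·4
1 = −2·238 + 53·9
1 = 53·1675 − 373·238
1 = −373·5263 + 1172·1675
1 = 1172·6938 − 1545·5263
Hence 5263⁻¹ ≡ -1545 ≡ 5393 (mod 6938).

5393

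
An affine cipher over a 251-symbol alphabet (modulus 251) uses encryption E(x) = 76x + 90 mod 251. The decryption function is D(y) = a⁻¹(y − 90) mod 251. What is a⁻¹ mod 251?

gcd(251, 76) by repeated division:
251 = 3×76 + 23
76 = 3×23 + 7
23 = 3×7 + 2
7 = 3×2 + 1
2 = 2×1 + 0
gcd = 1, so the inverse exists. Back-substitute:
1 = 7 − 3·2
1 = −3·23 + 10·7
1 = 10·76 − 33·23
1 = −33·251 + 109·76
So 76·109 ≡ 1 (mod 251).

109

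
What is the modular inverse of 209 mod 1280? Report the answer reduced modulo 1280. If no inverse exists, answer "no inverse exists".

49

Apply the Euclidean algorithm to 1280 and 209:
1280 = 6·209 + 26
209 = 8·26 + 1
26 = 26·1 + 0
The gcd is 1. Working backward:
1 = 209 − 8·26
1 = −8·1280 + 49·209
So 209·49 ≡ 1 (mod 1280).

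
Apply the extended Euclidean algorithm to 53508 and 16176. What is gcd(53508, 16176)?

12

Repeated division:
53508 = 3×16176 + 4980
16176 = 3×4980 + 1236
4980 = 4×1236 + 36
1236 = 34×36 + 12
36 = 3×12 + 0
gcd(53508, 16176) = 12.
Working backward:
12 = 1236 − 34·36
12 = −34·4980 + 137·1236
12 = 137·16176 − 445·4980
12 = −445·53508 + 1472·16176
So 12 = (-445)·53508 + (1472)·16176.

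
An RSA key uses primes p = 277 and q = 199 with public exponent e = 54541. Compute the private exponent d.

φ(n) = (p−1)(q−1) = 276·198 = 54648.
Need d with 54541·d ≡ 1 (mod 54648). Apply the extended Euclidean algorithm:
54648 = 1×54541 + 107
54541 = 509×107 + 78
107 = 1×78 + 29
78 = 2×29 + 20
29 = 1×20 + 9
20 = 2×9 + 2
9 = 4×2 + 1
2 = 2×1 + 0
Back-substitute:
1 = 9 − 4·2
1 = −4·20 + 9·9
1 = 9·29 − 13·20
1 = −13·78 + 35·29
1 = 35·107 − 48·78
1 = −48·54541 + 24467·107
1 = 24467·54648 − 24515·54541
So 54541·(-24515) ≡ 1 (mod 54648), hence d ≡ -24515 ≡ 30133 (mod 54648).

30133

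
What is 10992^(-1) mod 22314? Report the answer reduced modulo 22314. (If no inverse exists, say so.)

Euclidean algorithm on 22314, 10992:
22314 = 2*10992 + 330
10992 = 33*330 + 102
330 = 3*102 + 24
102 = 4*24 + 6
24 = 4*6 + 0
gcd(10992, 22314) = 6 ≠ 1, so 10992 has no multiplicative inverse modulo 22314.

no inverse exists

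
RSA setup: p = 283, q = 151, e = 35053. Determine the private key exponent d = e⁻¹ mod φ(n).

40117

φ(n) = (p−1)(q−1) = 282·150 = 42300.
Need d with 35053·d ≡ 1 (mod 42300). Apply the extended Euclidean algorithm:
42300 = 1*35053 + 7247
35053 = 4*7247 + 6065
7247 = 1*6065 + 1182
6065 = 5*1182 + 155
1182 = 7*155 + 97
155 = 1*97 + 58
97 = 1*58 + 39
58 = 1*39 + 19
39 = 2*19 + 1
19 = 19*1 + 0
Back-substitute:
1 = 39 − 2·19
1 = −2·58 + 3·39
1 = 3·97 − 5·58
1 = −5·155 + 8·97
1 = 8·1182 − 61·155
1 = −61·6065 + 313·1182
1 = 313·7247 − 374·6065
1 = −374·35053 + 1809·7247
1 = 1809·42300 − 2183·35053
So 35053·(-2183) ≡ 1 (mod 42300), hence d ≡ -2183 ≡ 40117 (mod 42300).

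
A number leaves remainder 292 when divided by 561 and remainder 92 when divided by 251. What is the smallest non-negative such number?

Write x = 292 + 561·k. Then 561·k ≡ 92 − 292 ≡ 51 (mod 251).
Need 561⁻¹ mod 251. Extended Euclid on (251, 59):
251 = 4*59 + 15
59 = 3*15 + 14
15 = 1*14 + 1
14 = 14*1 + 0
Back-substitute:
1 = 15 − 14
1 = −59 + 4·15
1 = 4·251 − 17·59
561⁻¹ ≡ 234 (mod 251), so k ≡ 234·51 ≡ 137 (mod 251).
x = 292 + 561·137 = 77149.

77149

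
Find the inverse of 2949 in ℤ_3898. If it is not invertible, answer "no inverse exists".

879

gcd(3898, 2949) by repeated division:
3898 = 1·2949 + 949
2949 = 3·949 + 102
949 = 9·102 + 31
102 = 3·31 + 9
31 = 3·9 + 4
9 = 2·4 + 1
4 = 4·1 + 0
gcd = 1, so the inverse exists. Back-substitute:
1 = 9 − 2·4
1 = −2·31 + 7·9
1 = 7·102 − 23·31
1 = −23·949 + 214·102
1 = 214·2949 − 665·949
1 = −665·3898 + 879·2949
So 2949·879 ≡ 1 (mod 3898).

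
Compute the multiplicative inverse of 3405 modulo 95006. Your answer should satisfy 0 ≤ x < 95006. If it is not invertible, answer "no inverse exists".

42383

Run Euclid on (95006, 3405):
95006 = 27*3405 + 3071
3405 = 1*3071 + 334
3071 = 9*334 + 65
334 = 5*65 + 9
65 = 7*9 + 2
9 = 4*2 + 1
2 = 2*1 + 0
The gcd is 1. Working backward:
1 = 9 − 4·2
1 = −4·65 + 29·9
1 = 29·334 − 149·65
1 = −149·3071 + 1370·334
1 = 1370·3405 − 1519·3071
1 = −1519·95006 + 42383·3405
So 3405·42383 ≡ 1 (mod 95006).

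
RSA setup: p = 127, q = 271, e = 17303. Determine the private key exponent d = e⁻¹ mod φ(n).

30827

φ(n) = (p−1)(q−1) = 126·270 = 34020.
Need d with 17303·d ≡ 1 (mod 34020). Apply the extended Euclidean algorithm:
34020 = 1×17303 + 16717
17303 = 1×16717 + 586
16717 = 28×586 + 309
586 = 1×309 + 277
309 = 1×277 + 32
277 = 8×32 + 21
32 = 1×21 + 11
21 = 1×11 + 10
11 = 1×10 + 1
10 = 10×1 + 0
Back-substitute:
1 = 11 − 10
1 = −21 + 2·11
1 = 2·32 − 3·21
1 = −3·277 + 26·32
1 = 26·309 − 29·277
1 = −29·586 + 55·309
1 = 55·16717 − 1569·586
1 = −1569·17303 + 1624·16717
1 = 1624·34020 − 3193·17303
So 17303·(-3193) ≡ 1 (mod 34020), hence d ≡ -3193 ≡ 30827 (mod 34020).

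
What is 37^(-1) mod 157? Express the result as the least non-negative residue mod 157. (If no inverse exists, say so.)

Run Euclid on (157, 37):
157 = 4*37 + 9
37 = 4*9 + 1
9 = 9*1 + 0
The gcd is 1. Working backward:
1 = 37 − 4·9
1 = −4·157 + 17·37
So 37·17 ≡ 1 (mod 157).

17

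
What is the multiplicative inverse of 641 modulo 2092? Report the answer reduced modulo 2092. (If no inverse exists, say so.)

Run Euclid on (2092, 641):
2092 = 3·641 + 169
641 = 3·169 + 134
169 = 1·134 + 35
134 = 3·35 + 29
35 = 1·29 + 6
29 = 4·6 + 5
6 = 1·5 + 1
5 = 5·1 + 0
gcd = 1, so the inverse exists. Back-substitute:
1 = 6 − 5
1 = −29 + 5·6
1 = 5·35 − 6·29
1 = −6·134 + 23·35
1 = 23·169 − 29·134
1 = −29·641 + 110·169
1 = 110·2092 − 359·641
Thus 641·(-359) ≡ 1 (mod 2092); reducing, -359 mod 2092 = 1733.

1733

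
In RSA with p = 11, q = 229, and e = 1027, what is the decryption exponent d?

φ(n) = (p−1)(q−1) = 10·228 = 2280.
Need d with 1027·d ≡ 1 (mod 2280). Apply the extended Euclidean algorithm:
2280 = 2×1027 + 226
1027 = 4×226 + 123
226 = 1×123 + 103
123 = 1×103 + 20
103 = 5×20 + 3
20 = 6×3 + 2
3 = 1×2 + 1
2 = 2×1 + 0
Back-substitute:
1 = 3 − 2
1 = −20 + 7·3
1 = 7·103 − 36·20
1 = −36·123 + 43·103
1 = 43·226 − 79·123
1 = −79·1027 + 359·226
1 = 359·2280 − 797·1027
So 1027·(-797) ≡ 1 (mod 2280), hence d ≡ -797 ≡ 1483 (mod 2280).

1483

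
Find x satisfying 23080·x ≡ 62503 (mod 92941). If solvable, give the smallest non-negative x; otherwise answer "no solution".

2890

First find gcd(23080, 92941):
92941 = 4·23080 + 621
23080 = 37·621 + 103
621 = 6·103 + 3
103 = 34·3 + 1
3 = 3·1 + 0
gcd = 1, so a unique solution mod 92941 exists.
Back-substitute for the Bézout coefficients:
1 = 103 − 34·3
1 = −34·621 + 205·103
1 = 205·23080 − 7619·621
1 = −7619·92941 + 30681·23080
So 23080·(30681) ≡ 1 (mod 92941), giving 23080⁻¹ ≡ 30681.
x ≡ 23080⁻¹·62503 ≡ 30681·62503 ≡ 2890 (mod 92941).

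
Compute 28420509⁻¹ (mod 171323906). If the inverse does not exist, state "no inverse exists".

Euclidean algorithm on 171323906, 28420509:
171323906 = 6*28420509 + 800852
28420509 = 35*800852 + 390689
800852 = 2*390689 + 19474
390689 = 20*19474 + 1209
19474 = 16*1209 + 130
1209 = 9*130 + 39
130 = 3*39 + 13
39 = 3*13 + 0
Since gcd = 13 > 1, 28420509 is not a unit mod 171323906.

no inverse exists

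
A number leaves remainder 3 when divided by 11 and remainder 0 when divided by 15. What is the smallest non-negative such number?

135

Write x = 3 + 11·k. Then 11·k ≡ 0 − 3 ≡ 12 (mod 15).
Need 11⁻¹ mod 15. Extended Euclid on (15, 11):
15 = 1·11 + 4
11 = 2·4 + 3
4 = 1·3 + 1
3 = 3·1 + 0
Back-substitute:
1 = 4 − 3
1 = −11 + 3·4
1 = 3·15 − 4·11
11⁻¹ ≡ 11 (mod 15), so k ≡ 11·12 ≡ 12 (mod 15).
x = 3 + 11·12 = 135.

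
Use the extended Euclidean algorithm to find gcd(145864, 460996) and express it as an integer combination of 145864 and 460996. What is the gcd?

Euclidean algorithm:
460996 = 3×145864 + 23404
145864 = 6×23404 + 5440
23404 = 4×5440 + 1644
5440 = 3×1644 + 508
1644 = 3×508 + 120
508 = 4×120 + 28
120 = 4×28 + 8
28 = 3×8 + 4
8 = 2×4 + 0
gcd(145864, 460996) = 4.
Express as a combination:
4 = 28 − 3·8
4 = −3·120 + 13·28
4 = 13·508 − 55·120
4 = −55·1644 + 178·508
4 = 178·5440 − 589·1644
4 = −589·23404 + 2534·5440
4 = 2534·145864 − 15793·23404
4 = −15793·460996 + 49913·145864
So 4 = (-15793)·460996 + (49913)·145864.

4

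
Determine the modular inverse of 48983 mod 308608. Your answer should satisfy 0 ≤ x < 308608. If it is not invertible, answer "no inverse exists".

73575

Run Euclid on (308608, 48983):
308608 = 6·48983 + 14710
48983 = 3·14710 + 4853
14710 = 3·4853 + 151
4853 = 32·151 + 21
151 = 7·21 + 4
21 = 5·4 + 1
4 = 4·1 + 0
The gcd is 1. Working backward:
1 = 21 − 5·4
1 = −5·151 + 36·21
1 = 36·4853 − 1157·151
1 = −1157·14710 + 3507·4853
1 = 3507·48983 − 11678·14710
1 = −11678·308608 + 73575·48983
So 48983·73575 ≡ 1 (mod 308608).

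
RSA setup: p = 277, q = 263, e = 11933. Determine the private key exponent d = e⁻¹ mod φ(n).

φ(n) = (p−1)(q−1) = 276·262 = 72312.
Need d with 11933·d ≡ 1 (mod 72312). Apply the extended Euclidean algorithm:
72312 = 6×11933 + 714
11933 = 16×714 + 509
714 = 1×509 + 205
509 = 2×205 + 99
205 = 2×99 + 7
99 = 14×7 + 1
7 = 7×1 + 0
Back-substitute:
1 = 99 − 14·7
1 = −14·205 + 29·99
1 = 29·509 − 72·205
1 = −72·714 + 101·509
1 = 101·11933 − 1688·714
1 = −1688·72312 + 10229·11933
So 11933·10229 ≡ 1 (mod 72312), hence d = 10229.

10229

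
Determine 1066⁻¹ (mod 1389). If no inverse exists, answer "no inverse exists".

43

Apply the Euclidean algorithm to 1389 and 1066:
1389 = 1*1066 + 323
1066 = 3*323 + 97
323 = 3*97 + 32
97 = 3*32 + 1
32 = 32*1 + 0
gcd = 1, so the inverse exists. Back-substitute:
1 = 97 − 3·32
1 = −3·323 + 10·97
1 = 10·1066 − 33·323
1 = −33·1389 + 43·1066
So 1066·43 ≡ 1 (mod 1389).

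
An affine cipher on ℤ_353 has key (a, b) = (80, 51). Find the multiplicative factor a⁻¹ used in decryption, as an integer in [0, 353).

gcd(353, 80) by repeated division:
353 = 4·80 + 33
80 = 2·33 + 14
33 = 2·14 + 5
14 = 2·5 + 4
5 = 1·4 + 1
4 = 4·1 + 0
Since gcd(80, 353) = 1, back-substitute to write 1 as a combination:
1 = 5 − 4
1 = −14 + 3·5
1 = 3·33 − 7·14
1 = −7·80 + 17·33
1 = 17·353 − 75·80
Hence 80⁻¹ ≡ -75 ≡ 278 (mod 353).

278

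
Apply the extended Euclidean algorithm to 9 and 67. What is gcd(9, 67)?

1

Repeated division:
67 = 7·9 + 4
9 = 2·4 + 1
4 = 4·1 + 0
gcd(9, 67) = 1.
Working backward:
1 = 9 − 2·4
1 = −2·67 + 15·9
So 1 = (-2)·67 + (15)·9.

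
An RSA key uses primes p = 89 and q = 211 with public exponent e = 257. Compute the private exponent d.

5393

φ(n) = (p−1)(q−1) = 88·210 = 18480.
Need d with 257·d ≡ 1 (mod 18480). Apply the extended Euclidean algorithm:
18480 = 71*257 + 233
257 = 1*233 + 24
233 = 9*24 + 17
24 = 1*17 + 7
17 = 2*7 + 3
7 = 2*3 + 1
3 = 3*1 + 0
Back-substitute:
1 = 7 − 2·3
1 = −2·17 + 5·7
1 = 5·24 − 7·17
1 = −7·233 + 68·24
1 = 68·257 − 75·233
1 = −75·18480 + 5393·257
So 257·5393 ≡ 1 (mod 18480), hence d = 5393.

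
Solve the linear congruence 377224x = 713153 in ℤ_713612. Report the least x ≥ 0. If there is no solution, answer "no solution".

no solution

gcd(377224, 713612):
713612 = 1·377224 + 336388
377224 = 1·336388 + 40836
336388 = 8·40836 + 9700
40836 = 4·9700 + 2036
9700 = 4·2036 + 1556
2036 = 1·1556 + 480
1556 = 3·480 + 116
480 = 4·116 + 16
116 = 7·16 + 4
16 = 4·4 + 0
gcd = 4, but 4 ∤ 713153, so the congruence has no solution.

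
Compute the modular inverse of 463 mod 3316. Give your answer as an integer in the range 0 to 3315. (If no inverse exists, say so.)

Run Euclid on (3316, 463):
3316 = 7×463 + 75
463 = 6×75 + 13
75 = 5×13 + 10
13 = 1×10 + 3
10 = 3×3 + 1
3 = 3×1 + 0
Since gcd(463, 3316) = 1, back-substitute to write 1 as a combination:
1 = 10 − 3·3
1 = −3·13 + 4·10
1 = 4·75 − 23·13
1 = −23·463 + 142·75
1 = 142·3316 − 1017·463
So 463·(-1017) ≡ 1 (mod 3316), and -1017 ≡ 2299 (mod 3316).

2299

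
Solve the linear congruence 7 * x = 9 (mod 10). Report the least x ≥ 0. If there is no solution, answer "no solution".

First find gcd(7, 10):
10 = 1·7 + 3
7 = 2·3 + 1
3 = 3·1 + 0
gcd = 1, so a unique solution mod 10 exists.
Back-substitute for the Bézout coefficients:
1 = 7 − 2·3
1 = −2·10 + 3·7
So 7·(3) ≡ 1 (mod 10), giving 7⁻¹ ≡ 3.
x ≡ 7⁻¹·9 ≡ 3·9 ≡ 7 (mod 10).

7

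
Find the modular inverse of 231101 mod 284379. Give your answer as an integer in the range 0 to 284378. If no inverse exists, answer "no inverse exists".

gcd(284379, 231101) by repeated division:
284379 = 1·231101 + 53278
231101 = 4·53278 + 17989
53278 = 2·17989 + 17300
17989 = 1·17300 + 689
17300 = 25·689 + 75
689 = 9·75 + 14
75 = 5·14 + 5
14 = 2·5 + 4
5 = 1·4 + 1
4 = 4·1 + 0
The gcd is 1. Working backward:
1 = 5 − 4
1 = −14 + 3·5
1 = 3·75 − 16·14
1 = −16·689 + 147·75
1 = 147·17300 − 3691·689
1 = −3691·17989 + 3838·17300
1 = 3838·53278 − 11367·17989
1 = −11367·231101 + 49306·53278
1 = 49306·284379 − 60673·231101
Hence 231101⁻¹ ≡ -60673 ≡ 223706 (mod 284379).

223706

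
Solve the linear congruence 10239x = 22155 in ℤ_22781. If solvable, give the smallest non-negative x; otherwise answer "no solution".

First find gcd(10239, 22781):
22781 = 2·10239 + 2303
10239 = 4·2303 + 1027
2303 = 2·1027 + 249
1027 = 4·249 + 31
249 = 8·31 + 1
31 = 31·1 + 0
gcd = 1, so a unique solution mod 22781 exists.
Back-substitute for the Bézout coefficients:
1 = 249 − 8·31
1 = −8·1027 + 33·249
1 = 33·2303 − 74·1027
1 = −74·10239 + 329·2303
1 = 329·22781 − 732·10239
So 10239·(-732) ≡ 1 (mod 22781), giving 10239⁻¹ ≡ 22049.
x ≡ 10239⁻¹·22155 ≡ 22049·22155 ≡ 2612 (mod 22781).

2612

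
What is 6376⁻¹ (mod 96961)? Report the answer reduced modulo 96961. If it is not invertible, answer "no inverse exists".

Run Euclid on (96961, 6376):
96961 = 15×6376 + 1321
6376 = 4×1321 + 1092
1321 = 1×1092 + 229
1092 = 4×229 + 176
229 = 1×176 + 53
176 = 3×53 + 17
53 = 3×17 + 2
17 = 8×2 + 1
2 = 2×1 + 0
The gcd is 1. Working backward:
1 = 17 − 8·2
1 = −8·53 + 25·17
1 = 25·176 − 83·53
1 = −83·229 + 108·176
1 = 108·1092 − 515·229
1 = −515·1321 + 623·1092
1 = 623·6376 − 3007·1321
1 = −3007·96961 + 45728·6376
So 6376·45728 ≡ 1 (mod 96961).

45728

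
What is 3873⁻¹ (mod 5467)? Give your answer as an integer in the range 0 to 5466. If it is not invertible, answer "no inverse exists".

Extended Euclidean algorithm:
5467 = 1×3873 + 1594
3873 = 2×1594 + 685
1594 = 2×685 + 224
685 = 3×224 + 13
224 = 17×13 + 3
13 = 4×3 + 1
3 = 3×1 + 0
The gcd is 1. Working backward:
1 = 13 − 4·3
1 = −4·224 + 69·13
1 = 69·685 − 211·224
1 = −211·1594 + 491·685
1 = 491·3873 − 1193·1594
1 = −1193·5467 + 1684·3873
So 3873·1684 ≡ 1 (mod 5467).

1684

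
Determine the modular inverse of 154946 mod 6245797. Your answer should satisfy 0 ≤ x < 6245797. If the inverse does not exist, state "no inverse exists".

3303082

Run Euclid on (6245797, 154946):
6245797 = 40*154946 + 47957
154946 = 3*47957 + 11075
47957 = 4*11075 + 3657
11075 = 3*3657 + 104
3657 = 35*104 + 17
104 = 6*17 + 2
17 = 8*2 + 1
2 = 2*1 + 0
gcd = 1, so the inverse exists. Back-substitute:
1 = 17 − 8·2
1 = −8·104 + 49·17
1 = 49·3657 − 1723·104
1 = −1723·11075 + 5218·3657
1 = 5218·47957 − 22595·11075
1 = −22595·154946 + 73003·47957
1 = 73003·6245797 − 2942715·154946
Thus 154946·(-2942715) ≡ 1 (mod 6245797); reducing, -2942715 mod 6245797 = 3303082.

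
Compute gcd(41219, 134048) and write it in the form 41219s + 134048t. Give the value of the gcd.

1

Repeated division:
134048 = 3×41219 + 10391
41219 = 3×10391 + 10046
10391 = 1×10046 + 345
10046 = 29×345 + 41
345 = 8×41 + 17
41 = 2×17 + 7
17 = 2×7 + 3
7 = 2×3 + 1
3 = 3×1 + 0
gcd(41219, 134048) = 1.
Working backward:
1 = 7 − 2·3
1 = −2·17 + 5·7
1 = 5·41 − 12·17
1 = −12·345 + 101·41
1 = 101·10046 − 2941·345
1 = −2941·10391 + 3042·10046
1 = 3042·41219 − 12067·10391
1 = −12067·134048 + 39243·41219
So 1 = (-12067)·134048 + (39243)·41219.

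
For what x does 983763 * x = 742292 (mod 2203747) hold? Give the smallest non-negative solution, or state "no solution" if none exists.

First find gcd(983763, 2203747):
2203747 = 2*983763 + 236221
983763 = 4*236221 + 38879
236221 = 6*38879 + 2947
38879 = 13*2947 + 568
2947 = 5*568 + 107
568 = 5*107 + 33
107 = 3*33 + 8
33 = 4*8 + 1
8 = 8*1 + 0
gcd = 1, so a unique solution mod 2203747 exists.
Back-substitute for the Bézout coefficients:
1 = 33 − 4·8
1 = −4·107 + 13·33
1 = 13·568 − 69·107
1 = −69·2947 + 358·568
1 = 358·38879 − 4723·2947
1 = −4723·236221 + 28696·38879
1 = 28696·983763 − 119507·236221
1 = −119507·2203747 + 267710·983763
So 983763·(267710) ≡ 1 (mod 2203747), giving 983763⁻¹ ≡ 267710.
x ≡ 983763⁻¹·742292 ≡ 267710·742292 ≡ 513089 (mod 2203747).

513089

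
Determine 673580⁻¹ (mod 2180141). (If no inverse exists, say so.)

Extended Euclidean algorithm:
2180141 = 3×673580 + 159401
673580 = 4×159401 + 35976
159401 = 4×35976 + 15497
35976 = 2×15497 + 4982
15497 = 3×4982 + 551
4982 = 9×551 + 23
551 = 23×23 + 22
23 = 1×22 + 1
22 = 22×1 + 0
Since gcd(673580, 2180141) = 1, back-substitute to write 1 as a combination:
1 = 23 − 22
1 = −551 + 24·23
1 = 24·4982 − 217·551
1 = −217·15497 + 675·4982
1 = 675·35976 − 1567·15497
1 = −1567·159401 + 6943·35976
1 = 6943·673580 − 29339·159401
1 = −29339·2180141 + 94960·673580
So 673580·94960 ≡ 1 (mod 2180141).

94960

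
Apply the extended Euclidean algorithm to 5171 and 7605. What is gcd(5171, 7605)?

1

Apply Euclid's algorithm to 7605 and 5171:
7605 = 1*5171 + 2434
5171 = 2*2434 + 303
2434 = 8*303 + 10
303 = 30*10 + 3
10 = 3*3 + 1
3 = 3*1 + 0
gcd(5171, 7605) = 1.
Back-substituting:
1 = 10 − 3·3
1 = −3·303 + 91·10
1 = 91·2434 − 731·303
1 = −731·5171 + 1553·2434
1 = 1553·7605 − 2284·5171
So 1 = (1553)·7605 + (-2284)·5171.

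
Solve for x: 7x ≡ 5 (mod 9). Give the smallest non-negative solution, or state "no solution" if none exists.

2

First find gcd(7, 9):
9 = 1×7 + 2
7 = 3×2 + 1
2 = 2×1 + 0
gcd = 1, so a unique solution mod 9 exists.
Back-substitute for the Bézout coefficients:
1 = 7 − 3·2
1 = −3·9 + 4·7
So 7·(4) ≡ 1 (mod 9), giving 7⁻¹ ≡ 4.
x ≡ 7⁻¹·5 ≡ 4·5 ≡ 2 (mod 9).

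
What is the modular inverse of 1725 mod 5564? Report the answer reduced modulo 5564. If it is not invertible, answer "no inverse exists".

Run Euclid on (5564, 1725):
5564 = 3*1725 + 389
1725 = 4*389 + 169
389 = 2*169 + 51
169 = 3*51 + 16
51 = 3*16 + 3
16 = 5*3 + 1
3 = 3*1 + 0
The gcd is 1. Working backward:
1 = 16 − 5·3
1 = −5·51 + 16·16
1 = 16·169 − 53·51
1 = −53·389 + 122·169
1 = 122·1725 − 541·389
1 = −541·5564 + 1745·1725
So 1725·1745 ≡ 1 (mod 5564).

1745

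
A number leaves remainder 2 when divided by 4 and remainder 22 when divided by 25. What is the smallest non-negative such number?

Write x = 2 + 4·k. Then 4·k ≡ 22 − 2 ≡ 20 (mod 25).
Need 4⁻¹ mod 25. Extended Euclid on (25, 4):
25 = 6·4 + 1
4 = 4·1 + 0
Back-substitute:
1 = 25 − 6·4
4⁻¹ ≡ 19 (mod 25), so k ≡ 19·20 ≡ 5 (mod 25).
x = 2 + 4·5 = 22.

22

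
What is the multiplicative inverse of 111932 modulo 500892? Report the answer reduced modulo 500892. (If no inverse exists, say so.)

Euclidean algorithm on 500892, 111932:
500892 = 4·111932 + 53164
111932 = 2·53164 + 5604
53164 = 9·5604 + 2728
5604 = 2·2728 + 148
2728 = 18·148 + 64
148 = 2·64 + 20
64 = 3·20 + 4
20 = 5·4 + 0
The gcd is 4, not 1, hence no inverse exists.

no inverse exists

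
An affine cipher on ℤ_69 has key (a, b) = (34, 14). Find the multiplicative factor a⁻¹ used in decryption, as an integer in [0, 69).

Run Euclid on (69, 34):
69 = 2×34 + 1
34 = 34×1 + 0
Since gcd(34, 69) = 1, back-substitute to write 1 as a combination:
1 = 69 − 2·34
So 34·(-2) ≡ 1 (mod 69), and -2 ≡ 67 (mod 69).

67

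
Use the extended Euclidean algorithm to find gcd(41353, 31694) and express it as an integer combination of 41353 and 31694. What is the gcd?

Repeated division:
41353 = 1*31694 + 9659
31694 = 3*9659 + 2717
9659 = 3*2717 + 1508
2717 = 1*1508 + 1209
1508 = 1*1209 + 299
1209 = 4*299 + 13
299 = 23*13 + 0
gcd(41353, 31694) = 13.
Express as a combination:
13 = 1209 − 4·299
13 = −4·1508 + 5·1209
13 = 5·2717 − 9·1508
13 = −9·9659 + 32·2717
13 = 32·31694 − 105·9659
13 = −105·41353 + 137·31694
So 13 = (-105)·41353 + (137)·31694.

13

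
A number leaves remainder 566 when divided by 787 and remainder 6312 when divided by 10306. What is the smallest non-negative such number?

5489104

Write x = 566 + 787·k. Then 787·k ≡ 6312 − 566 ≡ 5746 (mod 10306).
Need 787⁻¹ mod 10306. Extended Euclid on (10306, 787):
10306 = 13·787 + 75
787 = 10·75 + 37
75 = 2·37 + 1
37 = 37·1 + 0
Back-substitute:
1 = 75 − 2·37
1 = −2·787 + 21·75
1 = 21·10306 − 275·787
787⁻¹ ≡ 10031 (mod 10306), so k ≡ 10031·5746 ≡ 6974 (mod 10306).
x = 566 + 787·6974 = 5489104.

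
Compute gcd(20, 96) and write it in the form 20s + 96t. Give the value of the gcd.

4

Euclidean algorithm:
96 = 4*20 + 16
20 = 1*16 + 4
16 = 4*4 + 0
gcd(20, 96) = 4.
Working backward:
4 = 20 − 16
4 = −96 + 5·20
So 4 = (-1)·96 + (5)·20.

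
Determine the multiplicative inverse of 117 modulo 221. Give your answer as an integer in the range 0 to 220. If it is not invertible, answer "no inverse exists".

no inverse exists

Euclidean algorithm on 221, 117:
221 = 1·117 + 104
117 = 1·104 + 13
104 = 8·13 + 0
Since gcd = 13 > 1, 117 is not a unit mod 221.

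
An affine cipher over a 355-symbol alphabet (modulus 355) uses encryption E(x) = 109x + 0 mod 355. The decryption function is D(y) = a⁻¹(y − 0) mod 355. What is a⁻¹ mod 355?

114

Extended Euclidean algorithm:
355 = 3·109 + 28
109 = 3·28 + 25
28 = 1·25 + 3
25 = 8·3 + 1
3 = 3·1 + 0
gcd = 1, so the inverse exists. Back-substitute:
1 = 25 − 8·3
1 = −8·28 + 9·25
1 = 9·109 − 35·28
1 = −35·355 + 114·109
So 109·114 ≡ 1 (mod 355).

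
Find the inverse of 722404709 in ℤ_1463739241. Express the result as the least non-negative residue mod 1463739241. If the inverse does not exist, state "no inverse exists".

40473735

gcd(1463739241, 722404709) by repeated division:
1463739241 = 2·722404709 + 18929823
722404709 = 38·18929823 + 3071435
18929823 = 6·3071435 + 501213
3071435 = 6·501213 + 64157
501213 = 7·64157 + 52114
64157 = 1·52114 + 12043
52114 = 4·12043 + 3942
12043 = 3·3942 + 217
3942 = 18·217 + 36
217 = 6·36 + 1
36 = 36·1 + 0
The gcd is 1. Working backward:
1 = 217 − 6·36
1 = −6·3942 + 109·217
1 = 109·12043 − 333·3942
1 = −333·52114 + 1441·12043
1 = 1441·64157 − 1774·52114
1 = −1774·501213 + 13859·64157
1 = 13859·3071435 − 84928·501213
1 = −84928·18929823 + 523427·3071435
1 = 523427·722404709 − 19975154·18929823
1 = −19975154·1463739241 + 40473735·722404709
So 722404709·40473735 ≡ 1 (mod 1463739241).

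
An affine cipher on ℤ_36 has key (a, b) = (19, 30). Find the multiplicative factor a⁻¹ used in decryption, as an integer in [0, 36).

gcd(36, 19) by repeated division:
36 = 1*19 + 17
19 = 1*17 + 2
17 = 8*2 + 1
2 = 2*1 + 0
Since gcd(19, 36) = 1, back-substitute to write 1 as a combination:
1 = 17 − 8·2
1 = −8·19 + 9·17
1 = 9·36 − 17·19
Hence 19⁻¹ ≡ -17 ≡ 19 (mod 36).

19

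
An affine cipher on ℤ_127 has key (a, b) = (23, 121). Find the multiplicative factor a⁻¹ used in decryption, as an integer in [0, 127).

Extended Euclidean algorithm:
127 = 5×23 + 12
23 = 1×12 + 11
12 = 1×11 + 1
11 = 11×1 + 0
The gcd is 1. Working backward:
1 = 12 − 11
1 = −23 + 2·12
1 = 2·127 − 11·23
Thus 23·(-11) ≡ 1 (mod 127); reducing, -11 mod 127 = 116.

116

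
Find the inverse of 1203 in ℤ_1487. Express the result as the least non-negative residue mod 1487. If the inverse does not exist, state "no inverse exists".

Extended Euclidean algorithm:
1487 = 1·1203 + 284
1203 = 4·284 + 67
284 = 4·67 + 16
67 = 4·16 + 3
16 = 5·3 + 1
3 = 3·1 + 0
Since gcd(1203, 1487) = 1, back-substitute to write 1 as a combination:
1 = 16 − 5·3
1 = −5·67 + 21·16
1 = 21·284 − 89·67
1 = −89·1203 + 377·284
1 = 377·1487 − 466·1203
So 1203·(-466) ≡ 1 (mod 1487), and -466 ≡ 1021 (mod 1487).

1021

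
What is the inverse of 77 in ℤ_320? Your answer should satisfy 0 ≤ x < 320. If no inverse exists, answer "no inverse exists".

133

gcd(320, 77) by repeated division:
320 = 4×77 + 12
77 = 6×12 + 5
12 = 2×5 + 2
5 = 2×2 + 1
2 = 2×1 + 0
Since gcd(77, 320) = 1, back-substitute to write 1 as a combination:
1 = 5 − 2·2
1 = −2·12 + 5·5
1 = 5·77 − 32·12
1 = −32·320 + 133·77
So 77·133 ≡ 1 (mod 320).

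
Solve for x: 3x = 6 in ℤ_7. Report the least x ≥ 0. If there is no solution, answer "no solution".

First find gcd(3, 7):
7 = 2·3 + 1
3 = 3·1 + 0
gcd = 1, so a unique solution mod 7 exists.
Back-substitute for the Bézout coefficients:
1 = 7 − 2·3
So 3·(-2) ≡ 1 (mod 7), giving 3⁻¹ ≡ 5.
x ≡ 3⁻¹·6 ≡ 5·6 ≡ 2 (mod 7).

2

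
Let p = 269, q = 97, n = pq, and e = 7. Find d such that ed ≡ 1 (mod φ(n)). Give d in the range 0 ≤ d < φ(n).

7351

φ(n) = (p−1)(q−1) = 268·96 = 25728.
Need d with 7·d ≡ 1 (mod 25728). Apply the extended Euclidean algorithm:
25728 = 3675*7 + 3
7 = 2*3 + 1
3 = 3*1 + 0
Back-substitute:
1 = 7 − 2·3
1 = −2·25728 + 7351·7
So 7·7351 ≡ 1 (mod 25728), hence d = 7351.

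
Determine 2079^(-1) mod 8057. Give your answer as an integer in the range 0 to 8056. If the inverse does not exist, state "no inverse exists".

Euclidean algorithm on 8057, 2079:
8057 = 3×2079 + 1820
2079 = 1×1820 + 259
1820 = 7×259 + 7
259 = 37×7 + 0
Since gcd = 7 > 1, 2079 is not a unit mod 8057.

no inverse exists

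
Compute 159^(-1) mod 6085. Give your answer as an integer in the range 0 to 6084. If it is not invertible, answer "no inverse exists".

4669

Apply the Euclidean algorithm to 6085 and 159:
6085 = 38·159 + 43
159 = 3·43 + 30
43 = 1·30 + 13
30 = 2·13 + 4
13 = 3·4 + 1
4 = 4·1 + 0
gcd = 1, so the inverse exists. Back-substitute:
1 = 13 − 3·4
1 = −3·30 + 7·13
1 = 7·43 − 10·30
1 = −10·159 + 37·43
1 = 37·6085 − 1416·159
So 159·(-1416) ≡ 1 (mod 6085), and -1416 ≡ 4669 (mod 6085).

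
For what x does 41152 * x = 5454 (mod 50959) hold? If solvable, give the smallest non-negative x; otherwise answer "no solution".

First find gcd(41152, 50959):
50959 = 1×41152 + 9807
41152 = 4×9807 + 1924
9807 = 5×1924 + 187
1924 = 10×187 + 54
187 = 3×54 + 25
54 = 2×25 + 4
25 = 6×4 + 1
4 = 4×1 + 0
gcd = 1, so a unique solution mod 50959 exists.
Back-substitute for the Bézout coefficients:
1 = 25 − 6·4
1 = −6·54 + 13·25
1 = 13·187 − 45·54
1 = −45·1924 + 463·187
1 = 463·9807 − 2360·1924
1 = −2360·41152 + 9903·9807
1 = 9903·50959 − 12263·41152
So 41152·(-12263) ≡ 1 (mod 50959), giving 41152⁻¹ ≡ 38696.
x ≡ 41152⁻¹·5454 ≡ 38696·5454 ≡ 26765 (mod 50959).

26765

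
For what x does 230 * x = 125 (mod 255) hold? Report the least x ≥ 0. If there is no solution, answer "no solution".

First find gcd(230, 255):
255 = 1·230 + 25
230 = 9·25 + 5
25 = 5·5 + 0
gcd = 5 and 5 | 125, so solutions exist. Divide through by 5: 46x ≡ 25 (mod 51).
Now find 46⁻¹ mod 51:
51 = 1·46 + 5
46 = 9·5 + 1
5 = 5·1 + 0
Back-substitute:
1 = 46 − 9·5
1 = −9·51 + 10·46
So 46⁻¹ ≡ 10 (mod 51).
Then x ≡ 10·25 ≡ 46 (mod 51); the smallest non-negative solution is x = 46.

46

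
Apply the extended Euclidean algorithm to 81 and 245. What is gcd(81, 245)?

1

Repeated division:
245 = 3*81 + 2
81 = 40*2 + 1
2 = 2*1 + 0
gcd(81, 245) = 1.
Express as a combination:
1 = 81 − 40·2
1 = −40·245 + 121·81
So 1 = (-40)·245 + (121)·81.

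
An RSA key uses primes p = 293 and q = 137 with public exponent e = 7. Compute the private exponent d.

34039

φ(n) = (p−1)(q−1) = 292·136 = 39712.
Need d with 7·d ≡ 1 (mod 39712). Apply the extended Euclidean algorithm:
39712 = 5673×7 + 1
7 = 7×1 + 0
Back-substitute:
1 = 39712 − 5673·7
So 7·(-5673) ≡ 1 (mod 39712), hence d ≡ -5673 ≡ 34039 (mod 39712).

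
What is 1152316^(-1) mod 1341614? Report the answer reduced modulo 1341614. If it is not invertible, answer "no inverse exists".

no inverse exists

Compute gcd(1152316, 1341614):
1341614 = 1·1152316 + 189298
1152316 = 6·189298 + 16528
189298 = 11·16528 + 7490
16528 = 2·7490 + 1548
7490 = 4·1548 + 1298
1548 = 1·1298 + 250
1298 = 5·250 + 48
250 = 5·48 + 10
48 = 4·10 + 8
10 = 1·8 + 2
8 = 4·2 + 0
Since gcd = 2 > 1, 1152316 is not a unit mod 1341614.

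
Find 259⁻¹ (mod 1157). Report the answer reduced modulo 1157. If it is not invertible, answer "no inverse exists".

Run Euclid on (1157, 259):
1157 = 4*259 + 121
259 = 2*121 + 17
121 = 7*17 + 2
17 = 8*2 + 1
2 = 2*1 + 0
gcd = 1, so the inverse exists. Back-substitute:
1 = 17 − 8·2
1 = −8·121 + 57·17
1 = 57·259 − 122·121
1 = −122·1157 + 545·259
So 259·545 ≡ 1 (mod 1157).

545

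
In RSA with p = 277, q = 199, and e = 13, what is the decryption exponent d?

φ(n) = (p−1)(q−1) = 276·198 = 54648.
Need d with 13·d ≡ 1 (mod 54648). Apply the extended Euclidean algorithm:
54648 = 4203*13 + 9
13 = 1*9 + 4
9 = 2*4 + 1
4 = 4*1 + 0
Back-substitute:
1 = 9 − 2·4
1 = −2·13 + 3·9
1 = 3·54648 − 12611·13
So 13·(-12611) ≡ 1 (mod 54648), hence d ≡ -12611 ≡ 42037 (mod 54648).

42037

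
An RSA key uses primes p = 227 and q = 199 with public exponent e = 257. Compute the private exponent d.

34301

φ(n) = (p−1)(q−1) = 226·198 = 44748.
Need d with 257·d ≡ 1 (mod 44748). Apply the extended Euclidean algorithm:
44748 = 174×257 + 30
257 = 8×30 + 17
30 = 1×17 + 13
17 = 1×13 + 4
13 = 3×4 + 1
4 = 4×1 + 0
Back-substitute:
1 = 13 − 3·4
1 = −3·17 + 4·13
1 = 4·30 − 7·17
1 = −7·257 + 60·30
1 = 60·44748 − 10447·257
So 257·(-10447) ≡ 1 (mod 44748), hence d ≡ -10447 ≡ 34301 (mod 44748).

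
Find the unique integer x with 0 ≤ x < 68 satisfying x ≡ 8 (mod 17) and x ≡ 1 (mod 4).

25

Write x = 8 + 17·k. Then 17·k ≡ 1 − 8 ≡ 1 (mod 4).
Need 17⁻¹ mod 4. Extended Euclid on (4, 1):
4 = 4×1 + 0
17⁻¹ ≡ 1 (mod 4), so k ≡ 1·1 ≡ 1 (mod 4).
x = 8 + 17·1 = 25.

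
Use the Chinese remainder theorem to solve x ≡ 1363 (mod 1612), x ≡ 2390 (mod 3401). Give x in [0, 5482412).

2522531

Write x = 1363 + 1612·k. Then 1612·k ≡ 2390 − 1363 ≡ 1027 (mod 3401).
Need 1612⁻¹ mod 3401. Extended Euclid on (3401, 1612):
3401 = 2*1612 + 177
1612 = 9*177 + 19
177 = 9*19 + 6
19 = 3*6 + 1
6 = 6*1 + 0
Back-substitute:
1 = 19 − 3·6
1 = −3·177 + 28·19
1 = 28·1612 − 255·177
1 = −255·3401 + 538·1612
1612⁻¹ ≡ 538 (mod 3401), so k ≡ 538·1027 ≡ 1564 (mod 3401).
x = 1363 + 1612·1564 = 2522531.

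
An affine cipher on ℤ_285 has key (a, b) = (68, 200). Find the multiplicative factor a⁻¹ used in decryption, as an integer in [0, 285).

197

Extended Euclidean algorithm:
285 = 4*68 + 13
68 = 5*13 + 3
13 = 4*3 + 1
3 = 3*1 + 0
Since gcd(68, 285) = 1, back-substitute to write 1 as a combination:
1 = 13 − 4·3
1 = −4·68 + 21·13
1 = 21·285 − 88·68
Hence 68⁻¹ ≡ -88 ≡ 197 (mod 285).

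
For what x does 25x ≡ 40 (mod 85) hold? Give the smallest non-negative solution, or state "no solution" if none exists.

First find gcd(25, 85):
85 = 3·25 + 10
25 = 2·10 + 5
10 = 2·5 + 0
gcd = 5 and 5 | 40, so solutions exist. Divide through by 5: 5x ≡ 8 (mod 17).
Now find 5⁻¹ mod 17:
17 = 3*5 + 2
5 = 2*2 + 1
2 = 2*1 + 0
Back-substitute:
1 = 5 − 2·2
1 = −2·17 + 7·5
So 5⁻¹ ≡ 7 (mod 17).
Then x ≡ 7·8 ≡ 5 (mod 17); the smallest non-negative solution is x = 5.

5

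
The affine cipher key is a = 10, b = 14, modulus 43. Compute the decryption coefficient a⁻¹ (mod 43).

13

gcd(43, 10) by repeated division:
43 = 4×10 + 3
10 = 3×3 + 1
3 = 3×1 + 0
The gcd is 1. Working backward:
1 = 10 − 3·3
1 = −3·43 + 13·10
So 10·13 ≡ 1 (mod 43).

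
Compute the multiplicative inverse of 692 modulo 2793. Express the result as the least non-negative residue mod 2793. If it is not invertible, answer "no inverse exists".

335

Run Euclid on (2793, 692):
2793 = 4·692 + 25
692 = 27·25 + 17
25 = 1·17 + 8
17 = 2·8 + 1
8 = 8·1 + 0
The gcd is 1. Working backward:
1 = 17 − 2·8
1 = −2·25 + 3·17
1 = 3·692 − 83·25
1 = −83·2793 + 335·692
So 692·335 ≡ 1 (mod 2793).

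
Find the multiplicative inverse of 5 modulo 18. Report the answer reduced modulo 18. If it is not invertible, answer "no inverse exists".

Run Euclid on (18, 5):
18 = 3·5 + 3
5 = 1·3 + 2
3 = 1·2 + 1
2 = 2·1 + 0
The gcd is 1. Working backward:
1 = 3 − 2
1 = −5 + 2·3
1 = 2·18 − 7·5
Thus 5·(-7) ≡ 1 (mod 18); reducing, -7 mod 18 = 11.

11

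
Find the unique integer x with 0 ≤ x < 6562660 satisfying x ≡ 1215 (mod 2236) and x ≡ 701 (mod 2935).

Write x = 1215 + 2236·k. Then 2236·k ≡ 701 − 1215 ≡ 2421 (mod 2935).
Need 2236⁻¹ mod 2935. Extended Euclid on (2935, 2236):
2935 = 1·2236 + 699
2236 = 3·699 + 139
699 = 5·139 + 4
139 = 34·4 + 3
4 = 1·3 + 1
3 = 3·1 + 0
Back-substitute:
1 = 4 − 3
1 = −139 + 35·4
1 = 35·699 − 176·139
1 = −176·2236 + 563·699
1 = 563·2935 − 739·2236
2236⁻¹ ≡ 2196 (mod 2935), so k ≡ 2196·2421 ≡ 1231 (mod 2935).
x = 1215 + 2236·1231 = 2753731.

2753731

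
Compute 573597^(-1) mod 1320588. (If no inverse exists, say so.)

no inverse exists

Euclidean algorithm on 1320588, 573597:
1320588 = 2×573597 + 173394
573597 = 3×173394 + 53415
173394 = 3×53415 + 13149
53415 = 4×13149 + 819
13149 = 16×819 + 45
819 = 18×45 + 9
45 = 5×9 + 0
gcd(573597, 1320588) = 9 ≠ 1, so 573597 has no multiplicative inverse modulo 1320588.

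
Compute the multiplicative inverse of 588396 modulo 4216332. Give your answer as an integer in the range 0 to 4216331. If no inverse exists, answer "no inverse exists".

no inverse exists

Euclidean algorithm on 4216332, 588396:
4216332 = 7·588396 + 97560
588396 = 6·97560 + 3036
97560 = 32·3036 + 408
3036 = 7·408 + 180
408 = 2·180 + 48
180 = 3·48 + 36
48 = 1·36 + 12
36 = 3·12 + 0
The gcd is 12, not 1, hence no inverse exists.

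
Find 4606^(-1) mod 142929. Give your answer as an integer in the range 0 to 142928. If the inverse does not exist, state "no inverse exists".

gcd(142929, 4606) by repeated division:
142929 = 31·4606 + 143
4606 = 32·143 + 30
143 = 4·30 + 23
30 = 1·23 + 7
23 = 3·7 + 2
7 = 3·2 + 1
2 = 2·1 + 0
The gcd is 1. Working backward:
1 = 7 − 3·2
1 = −3·23 + 10·7
1 = 10·30 − 13·23
1 = −13·143 + 62·30
1 = 62·4606 − 1997·143
1 = −1997·142929 + 61969·4606
So 4606·61969 ≡ 1 (mod 142929).

61969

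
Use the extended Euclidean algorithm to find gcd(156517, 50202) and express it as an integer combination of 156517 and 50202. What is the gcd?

Euclidean algorithm:
156517 = 3·50202 + 5911
50202 = 8·5911 + 2914
5911 = 2·2914 + 83
2914 = 35·83 + 9
83 = 9·9 + 2
9 = 4·2 + 1
2 = 2·1 + 0
gcd(156517, 50202) = 1.
Back-substituting:
1 = 9 − 4·2
1 = −4·83 + 37·9
1 = 37·2914 − 1299·83
1 = −1299·5911 + 2635·2914
1 = 2635·50202 − 22379·5911
1 = −22379·156517 + 69772·50202
So 1 = (-22379)·156517 + (69772)·50202.

1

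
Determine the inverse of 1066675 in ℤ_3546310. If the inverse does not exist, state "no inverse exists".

no inverse exists

Compute gcd(1066675, 3546310):
3546310 = 3*1066675 + 346285
1066675 = 3*346285 + 27820
346285 = 12*27820 + 12445
27820 = 2*12445 + 2930
12445 = 4*2930 + 725
2930 = 4*725 + 30
725 = 24*30 + 5
30 = 6*5 + 0
Since gcd = 5 > 1, 1066675 is not a unit mod 3546310.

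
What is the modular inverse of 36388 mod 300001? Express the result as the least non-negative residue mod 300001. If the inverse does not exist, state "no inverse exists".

Extended Euclidean algorithm:
300001 = 8·36388 + 8897
36388 = 4·8897 + 800
8897 = 11·800 + 97
800 = 8·97 + 24
97 = 4·24 + 1
24 = 24·1 + 0
Since gcd(36388, 300001) = 1, back-substitute to write 1 as a combination:
1 = 97 − 4·24
1 = −4·800 + 33·97
1 = 33·8897 − 367·800
1 = −367·36388 + 1501·8897
1 = 1501·300001 − 12375·36388
So 36388·(-12375) ≡ 1 (mod 300001), and -12375 ≡ 287626 (mod 300001).

287626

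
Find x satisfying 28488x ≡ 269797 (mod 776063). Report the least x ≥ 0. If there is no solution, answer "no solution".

319419

First find gcd(28488, 776063):
776063 = 27×28488 + 6887
28488 = 4×6887 + 940
6887 = 7×940 + 307
940 = 3×307 + 19
307 = 16×19 + 3
19 = 6×3 + 1
3 = 3×1 + 0
gcd = 1, so a unique solution mod 776063 exists.
Back-substitute for the Bézout coefficients:
1 = 19 − 6·3
1 = −6·307 + 97·19
1 = 97·940 − 297·307
1 = −297·6887 + 2176·940
1 = 2176·28488 − 9001·6887
1 = −9001·776063 + 245203·28488
So 28488·(245203) ≡ 1 (mod 776063), giving 28488⁻¹ ≡ 245203.
x ≡ 28488⁻¹·269797 ≡ 245203·269797 ≡ 319419 (mod 776063).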